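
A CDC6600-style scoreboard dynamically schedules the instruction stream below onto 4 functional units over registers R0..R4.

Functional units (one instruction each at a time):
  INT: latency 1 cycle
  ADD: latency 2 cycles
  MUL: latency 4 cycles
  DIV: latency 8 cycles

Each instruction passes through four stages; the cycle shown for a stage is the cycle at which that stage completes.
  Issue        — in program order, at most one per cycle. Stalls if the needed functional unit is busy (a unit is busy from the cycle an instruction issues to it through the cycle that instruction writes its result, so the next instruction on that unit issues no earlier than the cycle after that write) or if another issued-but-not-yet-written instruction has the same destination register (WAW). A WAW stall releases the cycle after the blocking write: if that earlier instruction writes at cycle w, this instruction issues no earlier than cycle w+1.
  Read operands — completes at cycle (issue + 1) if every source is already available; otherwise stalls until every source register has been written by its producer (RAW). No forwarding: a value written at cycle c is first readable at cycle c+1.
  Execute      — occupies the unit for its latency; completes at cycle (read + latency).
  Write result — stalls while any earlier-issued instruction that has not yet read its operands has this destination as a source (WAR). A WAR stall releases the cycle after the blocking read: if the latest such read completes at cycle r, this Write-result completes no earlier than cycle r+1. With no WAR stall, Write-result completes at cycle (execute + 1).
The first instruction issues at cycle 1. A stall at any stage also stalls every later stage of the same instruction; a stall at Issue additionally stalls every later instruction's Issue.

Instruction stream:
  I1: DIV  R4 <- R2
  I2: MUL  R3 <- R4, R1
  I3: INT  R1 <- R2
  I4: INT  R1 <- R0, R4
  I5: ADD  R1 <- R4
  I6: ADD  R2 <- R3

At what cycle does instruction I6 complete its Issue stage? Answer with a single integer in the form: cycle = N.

cycle = 23

  I1 | 1 | 2 | 10 | 11
  I2 | 2 | 12 | 16 | 17   RAW R4: wait I1 write@11
  I3 | 3 | 4 | 5 | 13   WAR R1: wait I2 read@12
  I4 | 14 | 15 | 16 | 17   struct: INT busy until I3 writes@13
  I5 | 18 | 19 | 21 | 22   WAW R1: wait I4 write@17
  I6 | 23 | 24 | 26 | 27   struct: ADD busy until I5 writes@22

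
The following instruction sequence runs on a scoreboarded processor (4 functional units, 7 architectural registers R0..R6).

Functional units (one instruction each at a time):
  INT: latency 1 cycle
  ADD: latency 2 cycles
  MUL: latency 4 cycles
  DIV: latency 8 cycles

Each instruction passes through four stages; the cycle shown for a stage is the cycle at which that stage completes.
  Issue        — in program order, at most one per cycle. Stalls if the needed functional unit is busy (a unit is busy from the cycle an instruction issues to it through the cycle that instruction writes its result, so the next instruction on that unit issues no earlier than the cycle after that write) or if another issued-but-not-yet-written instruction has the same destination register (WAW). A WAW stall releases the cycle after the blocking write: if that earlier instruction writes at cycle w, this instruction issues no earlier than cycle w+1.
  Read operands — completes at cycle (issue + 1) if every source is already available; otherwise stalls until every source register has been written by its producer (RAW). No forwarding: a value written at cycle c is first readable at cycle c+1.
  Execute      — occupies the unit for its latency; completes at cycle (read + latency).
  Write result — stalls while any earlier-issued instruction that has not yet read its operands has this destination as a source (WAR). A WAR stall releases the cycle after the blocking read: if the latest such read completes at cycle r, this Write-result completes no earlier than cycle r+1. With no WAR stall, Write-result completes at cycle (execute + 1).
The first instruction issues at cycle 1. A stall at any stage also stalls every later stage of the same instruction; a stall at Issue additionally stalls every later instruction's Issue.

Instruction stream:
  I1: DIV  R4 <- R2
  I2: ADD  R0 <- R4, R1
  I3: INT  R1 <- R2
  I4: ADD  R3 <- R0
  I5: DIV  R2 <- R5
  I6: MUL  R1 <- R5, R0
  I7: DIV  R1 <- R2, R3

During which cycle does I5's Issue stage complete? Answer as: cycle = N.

cycle = 17

t=1  I1 dispatched to DIV
t=2  I1 operands ready · I2 dispatched to ADD
t=3  I3 dispatched to INT
t=4  I3 operands ready
t=5  I3 complete
t=10  I1 complete
t=11  R4←I1
t=12  I2 operands ready
t=13  R1←I3
t=14  I2 complete
t=15  R0←I2
t=16  I4 dispatched to ADD
t=17  I4 operands ready · I5 dispatched to DIV
t=18  I5 operands ready · I6 dispatched to MUL
t=19  I4 complete · I6 operands ready
t=20  R3←I4
t=23  I6 complete
t=24  R1←I6
t=26  I5 complete
t=27  R2←I5
t=28  I7 dispatched to DIV
t=29  I7 operands ready
t=37  I7 complete
t=38  R1←I7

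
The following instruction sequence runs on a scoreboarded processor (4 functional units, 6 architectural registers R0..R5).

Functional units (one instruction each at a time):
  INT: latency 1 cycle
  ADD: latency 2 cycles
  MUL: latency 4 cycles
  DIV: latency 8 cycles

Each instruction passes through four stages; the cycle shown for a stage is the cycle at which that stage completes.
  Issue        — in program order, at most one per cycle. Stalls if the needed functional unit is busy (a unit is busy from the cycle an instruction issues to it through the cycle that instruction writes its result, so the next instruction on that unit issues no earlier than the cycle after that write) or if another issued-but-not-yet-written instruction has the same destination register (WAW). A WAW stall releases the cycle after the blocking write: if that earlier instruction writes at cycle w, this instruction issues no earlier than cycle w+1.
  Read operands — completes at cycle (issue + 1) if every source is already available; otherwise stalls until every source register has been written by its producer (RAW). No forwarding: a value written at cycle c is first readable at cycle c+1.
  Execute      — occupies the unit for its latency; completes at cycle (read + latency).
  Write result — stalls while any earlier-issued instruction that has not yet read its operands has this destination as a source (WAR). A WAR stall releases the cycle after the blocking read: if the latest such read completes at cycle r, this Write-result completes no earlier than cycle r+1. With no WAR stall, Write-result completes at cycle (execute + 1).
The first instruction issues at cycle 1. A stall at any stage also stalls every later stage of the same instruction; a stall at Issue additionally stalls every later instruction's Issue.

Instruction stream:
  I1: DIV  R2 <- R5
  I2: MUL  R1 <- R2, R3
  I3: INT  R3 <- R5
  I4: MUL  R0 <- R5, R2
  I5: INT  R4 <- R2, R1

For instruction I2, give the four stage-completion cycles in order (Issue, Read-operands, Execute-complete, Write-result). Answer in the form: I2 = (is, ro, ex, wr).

c1: I1 issues→DIV
c2: I1 reads; I2 issues→MUL
c3: I3 issues→INT
c4: I3 reads
c5: I3 exec-done
c10: I1 exec-done
c11: I1 writes R2
c12: I2 reads
c13: I3 writes R3
c16: I2 exec-done
c17: I2 writes R1
c18: I4 issues→MUL
c19: I4 reads; I5 issues→INT
c20: I5 reads
c21: I5 exec-done
c22: I5 writes R4
c23: I4 exec-done
c24: I4 writes R0

I2 = (2, 12, 16, 17)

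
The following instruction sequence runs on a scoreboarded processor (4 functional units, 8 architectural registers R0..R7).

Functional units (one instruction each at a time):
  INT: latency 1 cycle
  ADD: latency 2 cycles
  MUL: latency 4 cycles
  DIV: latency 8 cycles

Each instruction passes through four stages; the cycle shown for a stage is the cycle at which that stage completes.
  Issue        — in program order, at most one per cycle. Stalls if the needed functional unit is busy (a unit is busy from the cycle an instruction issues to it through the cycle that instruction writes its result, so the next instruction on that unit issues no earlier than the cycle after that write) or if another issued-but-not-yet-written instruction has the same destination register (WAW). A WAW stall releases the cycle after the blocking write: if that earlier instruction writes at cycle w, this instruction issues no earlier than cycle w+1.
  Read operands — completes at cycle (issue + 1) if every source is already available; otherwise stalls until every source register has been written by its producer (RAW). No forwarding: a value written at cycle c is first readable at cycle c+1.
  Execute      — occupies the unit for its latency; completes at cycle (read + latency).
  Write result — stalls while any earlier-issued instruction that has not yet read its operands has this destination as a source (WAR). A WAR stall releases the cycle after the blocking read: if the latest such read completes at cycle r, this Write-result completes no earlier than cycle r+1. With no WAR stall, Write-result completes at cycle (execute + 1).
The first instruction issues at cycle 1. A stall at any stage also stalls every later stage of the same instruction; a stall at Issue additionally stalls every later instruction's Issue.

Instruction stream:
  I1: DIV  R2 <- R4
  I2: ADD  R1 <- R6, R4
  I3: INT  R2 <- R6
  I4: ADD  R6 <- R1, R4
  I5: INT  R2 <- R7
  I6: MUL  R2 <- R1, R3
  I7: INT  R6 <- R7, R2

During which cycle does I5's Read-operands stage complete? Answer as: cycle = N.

[I1] 1/2/10/11
[I2] 2/3/5/6
[I3] 12/13/14/15  (WAW R2: wait I1 write@11)
[I4] 13/14/16/17
[I5] 16/17/18/19  (struct: INT busy until I3 writes@15)
[I6] 20/21/25/26  (WAW R2: wait I5 write@19)
[I7] 21/27/28/29  (RAW R2: wait I6 write@26)

cycle = 17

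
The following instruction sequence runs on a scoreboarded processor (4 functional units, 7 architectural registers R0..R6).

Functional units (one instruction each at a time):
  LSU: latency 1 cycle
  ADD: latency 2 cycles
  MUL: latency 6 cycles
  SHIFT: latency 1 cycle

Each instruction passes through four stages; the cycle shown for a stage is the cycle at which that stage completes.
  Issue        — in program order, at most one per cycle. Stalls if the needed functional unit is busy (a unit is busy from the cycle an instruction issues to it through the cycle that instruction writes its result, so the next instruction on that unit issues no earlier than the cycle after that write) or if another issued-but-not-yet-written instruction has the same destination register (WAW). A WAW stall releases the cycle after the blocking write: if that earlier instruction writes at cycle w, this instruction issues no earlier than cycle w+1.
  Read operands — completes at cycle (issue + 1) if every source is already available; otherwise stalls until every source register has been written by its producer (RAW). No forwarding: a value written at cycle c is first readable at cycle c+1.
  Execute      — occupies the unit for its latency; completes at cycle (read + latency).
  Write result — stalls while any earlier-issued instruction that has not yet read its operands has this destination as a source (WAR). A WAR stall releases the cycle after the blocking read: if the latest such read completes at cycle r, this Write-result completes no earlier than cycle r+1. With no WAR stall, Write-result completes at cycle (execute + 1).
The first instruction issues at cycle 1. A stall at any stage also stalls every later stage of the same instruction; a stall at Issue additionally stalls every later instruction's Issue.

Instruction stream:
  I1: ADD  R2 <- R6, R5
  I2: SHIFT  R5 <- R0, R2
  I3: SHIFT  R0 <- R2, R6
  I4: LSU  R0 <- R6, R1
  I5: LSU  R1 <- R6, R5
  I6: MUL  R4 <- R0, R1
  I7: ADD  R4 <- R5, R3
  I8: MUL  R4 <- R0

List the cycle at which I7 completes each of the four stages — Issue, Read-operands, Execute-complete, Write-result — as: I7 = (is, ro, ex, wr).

I7 = (29, 30, 32, 33)

cycle 1: I1→ADD
cycle 2: I1 RO | I2→SHIFT
cycle 4: I1 EX
cycle 5: I1 WR R2
cycle 6: I2 RO
cycle 7: I2 EX
cycle 8: I2 WR R5
cycle 9: I3→SHIFT
cycle 10: I3 RO
cycle 11: I3 EX
cycle 12: I3 WR R0
cycle 13: I4→LSU
cycle 14: I4 RO
cycle 15: I4 EX
cycle 16: I4 WR R0
cycle 17: I5→LSU
cycle 18: I5 RO | I6→MUL
cycle 19: I5 EX
cycle 20: I5 WR R1
cycle 21: I6 RO
cycle 27: I6 EX
cycle 28: I6 WR R4
cycle 29: I7→ADD
cycle 30: I7 RO
cycle 32: I7 EX
cycle 33: I7 WR R4
cycle 34: I8→MUL
cycle 35: I8 RO
cycle 41: I8 EX
cycle 42: I8 WR R4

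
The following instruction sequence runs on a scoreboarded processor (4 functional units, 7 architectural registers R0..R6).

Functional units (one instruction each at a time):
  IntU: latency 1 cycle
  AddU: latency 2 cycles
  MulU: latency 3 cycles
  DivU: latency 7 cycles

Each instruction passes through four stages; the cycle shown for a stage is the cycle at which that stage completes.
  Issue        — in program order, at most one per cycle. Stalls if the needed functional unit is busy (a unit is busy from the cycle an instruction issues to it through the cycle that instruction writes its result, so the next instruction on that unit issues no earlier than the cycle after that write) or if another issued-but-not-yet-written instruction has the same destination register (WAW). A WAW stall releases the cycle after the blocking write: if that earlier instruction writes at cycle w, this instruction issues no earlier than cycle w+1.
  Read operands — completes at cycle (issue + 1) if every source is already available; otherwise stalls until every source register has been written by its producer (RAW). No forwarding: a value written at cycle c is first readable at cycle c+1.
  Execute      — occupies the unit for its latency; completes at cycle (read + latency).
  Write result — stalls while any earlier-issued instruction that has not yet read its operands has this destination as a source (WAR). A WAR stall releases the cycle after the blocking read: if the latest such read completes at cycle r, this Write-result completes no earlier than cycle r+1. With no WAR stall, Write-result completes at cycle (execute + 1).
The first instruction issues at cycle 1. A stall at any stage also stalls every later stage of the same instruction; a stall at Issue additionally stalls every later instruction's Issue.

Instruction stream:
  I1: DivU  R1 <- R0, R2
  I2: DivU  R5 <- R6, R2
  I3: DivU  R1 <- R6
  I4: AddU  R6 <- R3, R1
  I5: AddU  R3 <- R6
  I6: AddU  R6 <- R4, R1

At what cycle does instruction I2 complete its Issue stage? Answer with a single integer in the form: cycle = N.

t=1  I1 issues→DivU
t=2  I1 reads
t=9  I1 exec-done
t=10  I1 writes R1
t=11  I2 issues→DivU
t=12  I2 reads
t=19  I2 exec-done
t=20  I2 writes R5
t=21  I3 issues→DivU
t=22  I3 reads | I4 issues→AddU
t=29  I3 exec-done
t=30  I3 writes R1
t=31  I4 reads
t=33  I4 exec-done
t=34  I4 writes R6
t=35  I5 issues→AddU
t=36  I5 reads
t=38  I5 exec-done
t=39  I5 writes R3
t=40  I6 issues→AddU
t=41  I6 reads
t=43  I6 exec-done
t=44  I6 writes R6

cycle = 11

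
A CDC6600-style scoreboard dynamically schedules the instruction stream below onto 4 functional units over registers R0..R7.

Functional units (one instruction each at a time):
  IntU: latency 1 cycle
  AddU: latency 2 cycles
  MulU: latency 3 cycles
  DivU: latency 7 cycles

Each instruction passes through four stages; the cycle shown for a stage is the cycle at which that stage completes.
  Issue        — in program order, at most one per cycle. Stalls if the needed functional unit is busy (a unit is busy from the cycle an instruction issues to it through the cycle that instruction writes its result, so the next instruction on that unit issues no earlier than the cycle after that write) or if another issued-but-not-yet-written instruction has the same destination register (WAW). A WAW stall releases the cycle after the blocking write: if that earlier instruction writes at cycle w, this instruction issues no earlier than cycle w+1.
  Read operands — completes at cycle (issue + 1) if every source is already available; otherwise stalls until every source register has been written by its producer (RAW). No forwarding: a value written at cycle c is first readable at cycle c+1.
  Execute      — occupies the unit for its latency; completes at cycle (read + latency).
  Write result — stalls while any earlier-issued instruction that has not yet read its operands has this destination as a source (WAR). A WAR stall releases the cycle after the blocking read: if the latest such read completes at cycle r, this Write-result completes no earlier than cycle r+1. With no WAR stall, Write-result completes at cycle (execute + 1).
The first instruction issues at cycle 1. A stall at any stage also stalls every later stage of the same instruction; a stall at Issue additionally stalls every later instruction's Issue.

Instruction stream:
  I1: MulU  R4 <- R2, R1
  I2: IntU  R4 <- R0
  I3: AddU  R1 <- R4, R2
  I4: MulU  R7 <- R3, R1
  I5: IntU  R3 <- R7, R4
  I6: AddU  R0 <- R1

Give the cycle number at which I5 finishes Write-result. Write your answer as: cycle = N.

[1] I1→MulU
[2] I1 RO
[5] I1 EX
[6] I1 WR R4
[7] I2→IntU
[8] I2 RO, I3→AddU
[9] I2 EX, I4→MulU
[10] I2 WR R4
[11] I3 RO, I5→IntU
[13] I3 EX
[14] I3 WR R1
[15] I4 RO, I6→AddU
[16] I6 RO
[18] I4 EX, I6 EX
[19] I4 WR R7, I6 WR R0
[20] I5 RO
[21] I5 EX
[22] I5 WR R3

cycle = 22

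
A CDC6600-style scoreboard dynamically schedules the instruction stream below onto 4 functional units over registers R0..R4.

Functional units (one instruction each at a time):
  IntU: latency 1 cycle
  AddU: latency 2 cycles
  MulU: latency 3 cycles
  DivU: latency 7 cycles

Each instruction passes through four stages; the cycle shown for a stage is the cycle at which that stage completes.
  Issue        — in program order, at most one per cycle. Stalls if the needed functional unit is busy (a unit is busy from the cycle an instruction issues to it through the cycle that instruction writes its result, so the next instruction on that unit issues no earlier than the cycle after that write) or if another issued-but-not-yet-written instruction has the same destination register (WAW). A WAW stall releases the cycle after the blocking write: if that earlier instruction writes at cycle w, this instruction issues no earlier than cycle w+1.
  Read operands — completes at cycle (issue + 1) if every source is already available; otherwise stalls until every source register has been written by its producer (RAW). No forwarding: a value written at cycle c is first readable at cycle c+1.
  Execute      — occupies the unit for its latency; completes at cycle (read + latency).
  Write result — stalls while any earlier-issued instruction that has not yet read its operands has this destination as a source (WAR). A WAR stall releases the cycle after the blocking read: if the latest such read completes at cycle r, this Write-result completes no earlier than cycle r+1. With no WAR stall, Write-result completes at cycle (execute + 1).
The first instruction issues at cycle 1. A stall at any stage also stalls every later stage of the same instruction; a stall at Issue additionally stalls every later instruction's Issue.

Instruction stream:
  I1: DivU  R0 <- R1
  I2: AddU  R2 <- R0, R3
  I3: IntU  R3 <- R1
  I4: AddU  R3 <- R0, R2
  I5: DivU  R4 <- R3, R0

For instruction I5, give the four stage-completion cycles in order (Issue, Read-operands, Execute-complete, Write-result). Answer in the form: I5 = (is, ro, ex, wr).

I1  is:1  ro:2  ex:9  wr:10
I2  is:2  ro:11  ex:13  wr:14  — RAW R0: wait I1 write@10
I3  is:3  ro:4  ex:5  wr:12  — WAR R3: wait I2 read@11
I4  is:15  ro:16  ex:18  wr:19  — struct: AddU busy until I2 writes@14
I5  is:16  ro:20  ex:27  wr:28  — RAW R3: wait I4 write@19

I5 = (16, 20, 27, 28)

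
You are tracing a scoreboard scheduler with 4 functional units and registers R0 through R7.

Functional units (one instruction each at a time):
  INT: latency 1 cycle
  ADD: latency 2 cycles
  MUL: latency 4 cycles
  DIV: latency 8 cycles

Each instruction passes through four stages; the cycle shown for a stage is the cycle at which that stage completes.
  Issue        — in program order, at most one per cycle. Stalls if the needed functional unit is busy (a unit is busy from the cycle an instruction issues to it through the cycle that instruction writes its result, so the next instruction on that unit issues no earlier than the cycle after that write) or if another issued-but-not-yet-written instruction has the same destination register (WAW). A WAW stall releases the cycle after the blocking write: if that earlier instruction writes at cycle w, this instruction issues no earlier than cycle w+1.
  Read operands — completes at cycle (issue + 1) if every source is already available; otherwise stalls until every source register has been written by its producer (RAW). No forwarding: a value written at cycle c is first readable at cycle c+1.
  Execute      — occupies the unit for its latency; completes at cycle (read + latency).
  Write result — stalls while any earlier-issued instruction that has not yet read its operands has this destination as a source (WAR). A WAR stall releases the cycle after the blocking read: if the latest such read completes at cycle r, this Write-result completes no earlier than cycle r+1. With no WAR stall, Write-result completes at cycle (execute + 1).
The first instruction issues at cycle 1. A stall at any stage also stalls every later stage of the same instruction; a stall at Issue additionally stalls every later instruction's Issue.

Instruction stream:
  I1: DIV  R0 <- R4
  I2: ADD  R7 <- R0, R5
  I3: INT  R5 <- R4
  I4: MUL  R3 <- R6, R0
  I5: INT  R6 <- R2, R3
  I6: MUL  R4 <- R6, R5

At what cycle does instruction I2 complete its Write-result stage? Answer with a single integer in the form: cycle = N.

t=1  I1→DIV
t=2  I1 RO, I2→ADD
t=3  I3→INT
t=4  I3 RO, I4→MUL
t=5  I3 EX
t=10  I1 EX
t=11  I1 WR R0
t=12  I2 RO, I4 RO
t=13  I3 WR R5
t=14  I2 EX, I5→INT
t=15  I2 WR R7
t=16  I4 EX
t=17  I4 WR R3
t=18  I5 RO, I6→MUL
t=19  I5 EX
t=20  I5 WR R6
t=21  I6 RO
t=25  I6 EX
t=26  I6 WR R4

cycle = 15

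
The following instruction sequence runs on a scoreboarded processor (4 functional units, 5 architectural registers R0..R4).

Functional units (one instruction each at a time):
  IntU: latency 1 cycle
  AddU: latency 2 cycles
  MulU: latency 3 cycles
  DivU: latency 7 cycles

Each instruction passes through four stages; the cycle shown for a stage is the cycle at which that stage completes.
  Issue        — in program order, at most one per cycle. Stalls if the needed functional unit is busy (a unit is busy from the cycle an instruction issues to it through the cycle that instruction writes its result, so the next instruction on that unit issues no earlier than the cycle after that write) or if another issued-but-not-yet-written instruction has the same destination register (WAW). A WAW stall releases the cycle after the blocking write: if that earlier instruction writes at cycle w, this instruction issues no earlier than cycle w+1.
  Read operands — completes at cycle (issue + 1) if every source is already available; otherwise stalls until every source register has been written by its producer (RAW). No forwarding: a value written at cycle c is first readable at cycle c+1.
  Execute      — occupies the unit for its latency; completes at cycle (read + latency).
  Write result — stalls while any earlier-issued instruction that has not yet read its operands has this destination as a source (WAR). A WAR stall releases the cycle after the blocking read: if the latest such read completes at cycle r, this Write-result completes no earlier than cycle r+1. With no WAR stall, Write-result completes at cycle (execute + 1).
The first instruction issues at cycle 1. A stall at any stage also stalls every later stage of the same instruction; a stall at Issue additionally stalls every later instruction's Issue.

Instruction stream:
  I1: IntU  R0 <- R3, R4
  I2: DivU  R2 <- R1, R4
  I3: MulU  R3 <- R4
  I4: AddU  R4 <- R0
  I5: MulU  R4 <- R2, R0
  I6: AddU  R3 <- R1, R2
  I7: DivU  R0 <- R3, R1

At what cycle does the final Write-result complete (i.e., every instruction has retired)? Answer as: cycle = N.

t=1  issue I1 (IntU)
t=2  I1 read-ops · issue I2 (DivU)
t=3  I1 finished on IntU · I2 read-ops · issue I3 (MulU)
t=4  I1→R0 · I3 read-ops · issue I4 (AddU)
t=5  I4 read-ops
t=7  I3 finished on MulU · I4 finished on AddU
t=8  I3→R3 · I4→R4
t=9  issue I5 (MulU)
t=10  I2 finished on DivU · issue I6 (AddU)
t=11  I2→R2
t=12  I5 read-ops · I6 read-ops · issue I7 (DivU)
t=14  I6 finished on AddU
t=15  I5 finished on MulU · I6→R3
t=16  I5→R4 · I7 read-ops
t=23  I7 finished on DivU
t=24  I7→R0

cycle = 24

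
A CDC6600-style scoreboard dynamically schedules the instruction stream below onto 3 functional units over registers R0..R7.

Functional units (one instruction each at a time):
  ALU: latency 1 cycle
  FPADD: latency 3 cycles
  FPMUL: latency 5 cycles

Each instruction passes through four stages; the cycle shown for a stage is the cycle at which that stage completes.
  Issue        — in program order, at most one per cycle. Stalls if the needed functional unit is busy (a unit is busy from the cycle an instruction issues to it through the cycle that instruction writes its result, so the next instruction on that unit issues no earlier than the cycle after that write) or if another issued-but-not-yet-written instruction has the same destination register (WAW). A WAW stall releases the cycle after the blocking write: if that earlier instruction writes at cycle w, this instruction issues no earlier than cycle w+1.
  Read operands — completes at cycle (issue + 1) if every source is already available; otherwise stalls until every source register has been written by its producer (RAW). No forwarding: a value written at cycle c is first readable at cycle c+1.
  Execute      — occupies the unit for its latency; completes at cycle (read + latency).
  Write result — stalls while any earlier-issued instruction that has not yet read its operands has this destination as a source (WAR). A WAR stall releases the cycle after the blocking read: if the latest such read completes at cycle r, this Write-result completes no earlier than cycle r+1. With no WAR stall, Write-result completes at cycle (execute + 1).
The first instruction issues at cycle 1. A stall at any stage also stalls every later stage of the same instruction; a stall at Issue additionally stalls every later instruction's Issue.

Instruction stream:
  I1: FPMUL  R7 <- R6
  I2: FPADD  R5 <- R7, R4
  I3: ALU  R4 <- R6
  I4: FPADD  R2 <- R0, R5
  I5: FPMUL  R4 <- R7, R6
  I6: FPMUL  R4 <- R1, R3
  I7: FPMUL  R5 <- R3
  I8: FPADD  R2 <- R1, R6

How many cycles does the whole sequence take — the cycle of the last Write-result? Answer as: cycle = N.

1) issue 1, read 2, done 7, write 8
2) issue 2, read 9, done 12, write 13  <RAW R7: wait I1 write@8>
3) issue 3, read 4, done 5, write 10  <WAR R4: wait I2 read@9>
4) issue 14, read 15, done 18, write 19  <struct: FPADD busy until I2 writes@13>
5) issue 15, read 16, done 21, write 22
6) issue 23, read 24, done 29, write 30  <struct: FPMUL busy until I5 writes@22>
7) issue 31, read 32, done 37, write 38  <struct: FPMUL busy until I6 writes@30>
8) issue 32, read 33, done 36, write 37

cycle = 38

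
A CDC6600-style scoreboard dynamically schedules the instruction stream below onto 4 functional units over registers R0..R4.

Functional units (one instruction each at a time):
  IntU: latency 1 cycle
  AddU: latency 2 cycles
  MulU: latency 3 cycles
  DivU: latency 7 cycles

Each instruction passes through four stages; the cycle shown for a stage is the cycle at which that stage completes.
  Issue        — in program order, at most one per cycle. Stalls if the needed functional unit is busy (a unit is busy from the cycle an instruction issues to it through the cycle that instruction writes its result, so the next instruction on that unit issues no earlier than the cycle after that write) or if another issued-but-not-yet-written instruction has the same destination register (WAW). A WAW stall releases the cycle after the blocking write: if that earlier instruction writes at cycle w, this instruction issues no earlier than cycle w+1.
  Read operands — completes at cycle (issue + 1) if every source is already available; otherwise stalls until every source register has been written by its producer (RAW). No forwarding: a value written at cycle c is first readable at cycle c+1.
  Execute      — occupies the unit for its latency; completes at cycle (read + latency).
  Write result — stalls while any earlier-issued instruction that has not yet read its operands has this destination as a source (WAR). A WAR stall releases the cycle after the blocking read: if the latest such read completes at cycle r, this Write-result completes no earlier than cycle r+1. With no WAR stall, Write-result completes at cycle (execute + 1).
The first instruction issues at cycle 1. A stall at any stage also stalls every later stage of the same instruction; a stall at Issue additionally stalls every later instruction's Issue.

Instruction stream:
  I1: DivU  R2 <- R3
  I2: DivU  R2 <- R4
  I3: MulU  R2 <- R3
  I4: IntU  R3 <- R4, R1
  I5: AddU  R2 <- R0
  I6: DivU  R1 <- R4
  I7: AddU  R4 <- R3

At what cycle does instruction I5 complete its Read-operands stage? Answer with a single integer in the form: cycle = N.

cycle = 28

c1: I1 dispatched to DivU
c2: I1 operands ready
c9: I1 complete
c10: R2←I1
c11: I2 dispatched to DivU
c12: I2 operands ready
c19: I2 complete
c20: R2←I2
c21: I3 dispatched to MulU
c22: I3 operands ready; I4 dispatched to IntU
c23: I4 operands ready
c24: I4 complete
c25: I3 complete; R3←I4
c26: R2←I3
c27: I5 dispatched to AddU
c28: I5 operands ready; I6 dispatched to DivU
c29: I6 operands ready
c30: I5 complete
c31: R2←I5
c32: I7 dispatched to AddU
c33: I7 operands ready
c35: I7 complete
c36: I6 complete; R4←I7
c37: R1←I6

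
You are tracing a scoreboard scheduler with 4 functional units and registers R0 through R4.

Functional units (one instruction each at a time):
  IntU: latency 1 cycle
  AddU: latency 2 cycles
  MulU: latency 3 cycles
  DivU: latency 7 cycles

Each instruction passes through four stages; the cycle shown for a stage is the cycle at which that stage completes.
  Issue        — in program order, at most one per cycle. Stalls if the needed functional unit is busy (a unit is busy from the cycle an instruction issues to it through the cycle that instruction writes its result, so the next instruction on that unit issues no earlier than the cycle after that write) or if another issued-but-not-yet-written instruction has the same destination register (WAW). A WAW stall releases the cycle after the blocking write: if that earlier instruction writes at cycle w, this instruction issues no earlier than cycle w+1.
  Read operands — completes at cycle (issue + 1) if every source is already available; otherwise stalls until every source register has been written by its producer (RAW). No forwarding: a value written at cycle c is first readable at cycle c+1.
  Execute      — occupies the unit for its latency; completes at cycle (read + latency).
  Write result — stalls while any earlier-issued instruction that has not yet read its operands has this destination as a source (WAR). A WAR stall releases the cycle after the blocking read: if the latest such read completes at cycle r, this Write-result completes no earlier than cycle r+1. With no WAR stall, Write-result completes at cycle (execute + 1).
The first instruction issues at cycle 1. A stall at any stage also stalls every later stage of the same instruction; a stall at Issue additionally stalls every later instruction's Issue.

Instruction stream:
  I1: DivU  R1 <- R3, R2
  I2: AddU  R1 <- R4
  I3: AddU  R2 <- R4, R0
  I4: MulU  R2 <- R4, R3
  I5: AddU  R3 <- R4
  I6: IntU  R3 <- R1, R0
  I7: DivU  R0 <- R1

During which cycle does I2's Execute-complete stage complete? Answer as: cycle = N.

c1: I1 dispatched to DivU
c2: I1 operands ready
c9: I1 complete
c10: R1←I1
c11: I2 dispatched to AddU
c12: I2 operands ready
c14: I2 complete
c15: R1←I2
c16: I3 dispatched to AddU
c17: I3 operands ready
c19: I3 complete
c20: R2←I3
c21: I4 dispatched to MulU
c22: I4 operands ready | I5 dispatched to AddU
c23: I5 operands ready
c25: I4 complete | I5 complete
c26: R2←I4 | R3←I5
c27: I6 dispatched to IntU
c28: I6 operands ready | I7 dispatched to DivU
c29: I6 complete | I7 operands ready
c30: R3←I6
c36: I7 complete
c37: R0←I7

cycle = 14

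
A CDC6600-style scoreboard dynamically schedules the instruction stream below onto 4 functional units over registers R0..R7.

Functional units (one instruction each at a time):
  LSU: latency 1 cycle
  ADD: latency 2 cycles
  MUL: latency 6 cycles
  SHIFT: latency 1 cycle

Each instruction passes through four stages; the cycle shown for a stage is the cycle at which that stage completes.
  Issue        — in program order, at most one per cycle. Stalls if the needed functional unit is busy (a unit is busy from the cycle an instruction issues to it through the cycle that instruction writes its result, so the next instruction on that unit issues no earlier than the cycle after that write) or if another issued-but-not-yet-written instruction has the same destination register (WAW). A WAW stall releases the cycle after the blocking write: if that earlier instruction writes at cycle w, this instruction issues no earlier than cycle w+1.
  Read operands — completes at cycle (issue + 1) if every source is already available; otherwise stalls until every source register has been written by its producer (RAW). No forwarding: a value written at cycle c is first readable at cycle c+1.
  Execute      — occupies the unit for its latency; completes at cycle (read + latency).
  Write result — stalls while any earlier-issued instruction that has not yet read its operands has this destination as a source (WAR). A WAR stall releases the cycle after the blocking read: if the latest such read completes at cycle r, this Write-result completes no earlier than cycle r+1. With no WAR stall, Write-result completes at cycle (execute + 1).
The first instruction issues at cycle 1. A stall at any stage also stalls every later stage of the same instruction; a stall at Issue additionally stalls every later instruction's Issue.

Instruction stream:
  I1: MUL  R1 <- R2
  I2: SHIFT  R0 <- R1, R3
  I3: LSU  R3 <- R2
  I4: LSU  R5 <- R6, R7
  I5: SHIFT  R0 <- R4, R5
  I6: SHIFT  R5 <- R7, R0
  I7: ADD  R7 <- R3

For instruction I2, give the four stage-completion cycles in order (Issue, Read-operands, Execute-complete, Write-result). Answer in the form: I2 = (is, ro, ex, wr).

I2 = (2, 10, 11, 12)

[1] I1 dispatched to MUL
[2] I1 operands ready · I2 dispatched to SHIFT
[3] I3 dispatched to LSU
[4] I3 operands ready
[5] I3 complete
[8] I1 complete
[9] R1←I1
[10] I2 operands ready
[11] I2 complete · R3←I3
[12] R0←I2 · I4 dispatched to LSU
[13] I4 operands ready · I5 dispatched to SHIFT
[14] I4 complete
[15] R5←I4
[16] I5 operands ready
[17] I5 complete
[18] R0←I5
[19] I6 dispatched to SHIFT
[20] I6 operands ready · I7 dispatched to ADD
[21] I6 complete · I7 operands ready
[22] R5←I6
[23] I7 complete
[24] R7←I7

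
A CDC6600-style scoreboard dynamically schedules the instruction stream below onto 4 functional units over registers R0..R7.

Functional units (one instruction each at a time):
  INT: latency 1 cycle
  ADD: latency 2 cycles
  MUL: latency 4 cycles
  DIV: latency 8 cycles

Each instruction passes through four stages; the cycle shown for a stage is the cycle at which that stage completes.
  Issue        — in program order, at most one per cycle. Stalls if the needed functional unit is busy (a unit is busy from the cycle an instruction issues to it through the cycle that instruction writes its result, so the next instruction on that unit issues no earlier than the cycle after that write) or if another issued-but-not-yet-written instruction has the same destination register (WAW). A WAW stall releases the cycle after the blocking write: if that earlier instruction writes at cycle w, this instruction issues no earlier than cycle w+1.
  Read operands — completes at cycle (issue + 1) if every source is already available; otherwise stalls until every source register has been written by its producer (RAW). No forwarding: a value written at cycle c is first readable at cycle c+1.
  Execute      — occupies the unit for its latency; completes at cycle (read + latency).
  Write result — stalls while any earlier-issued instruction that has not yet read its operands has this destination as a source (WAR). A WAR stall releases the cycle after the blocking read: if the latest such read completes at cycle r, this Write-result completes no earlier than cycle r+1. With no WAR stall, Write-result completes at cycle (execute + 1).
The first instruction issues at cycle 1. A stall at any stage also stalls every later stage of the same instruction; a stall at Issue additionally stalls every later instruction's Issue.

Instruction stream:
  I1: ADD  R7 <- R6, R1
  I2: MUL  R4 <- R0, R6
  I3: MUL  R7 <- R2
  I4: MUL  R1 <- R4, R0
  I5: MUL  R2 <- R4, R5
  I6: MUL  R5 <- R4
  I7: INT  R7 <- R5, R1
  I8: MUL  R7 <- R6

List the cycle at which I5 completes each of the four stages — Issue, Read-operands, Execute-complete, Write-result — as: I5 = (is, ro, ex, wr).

  I1 | 1 | 2 | 4 | 5
  I2 | 2 | 3 | 7 | 8
  I3 | 9 | 10 | 14 | 15   struct: MUL busy until I2 writes@8
  I4 | 16 | 17 | 21 | 22   struct: MUL busy until I3 writes@15
  I5 | 23 | 24 | 28 | 29   struct: MUL busy until I4 writes@22
  I6 | 30 | 31 | 35 | 36   struct: MUL busy until I5 writes@29
  I7 | 31 | 37 | 38 | 39   RAW R5: wait I6 write@36
  I8 | 40 | 41 | 45 | 46   WAW R7: wait I7 write@39

I5 = (23, 24, 28, 29)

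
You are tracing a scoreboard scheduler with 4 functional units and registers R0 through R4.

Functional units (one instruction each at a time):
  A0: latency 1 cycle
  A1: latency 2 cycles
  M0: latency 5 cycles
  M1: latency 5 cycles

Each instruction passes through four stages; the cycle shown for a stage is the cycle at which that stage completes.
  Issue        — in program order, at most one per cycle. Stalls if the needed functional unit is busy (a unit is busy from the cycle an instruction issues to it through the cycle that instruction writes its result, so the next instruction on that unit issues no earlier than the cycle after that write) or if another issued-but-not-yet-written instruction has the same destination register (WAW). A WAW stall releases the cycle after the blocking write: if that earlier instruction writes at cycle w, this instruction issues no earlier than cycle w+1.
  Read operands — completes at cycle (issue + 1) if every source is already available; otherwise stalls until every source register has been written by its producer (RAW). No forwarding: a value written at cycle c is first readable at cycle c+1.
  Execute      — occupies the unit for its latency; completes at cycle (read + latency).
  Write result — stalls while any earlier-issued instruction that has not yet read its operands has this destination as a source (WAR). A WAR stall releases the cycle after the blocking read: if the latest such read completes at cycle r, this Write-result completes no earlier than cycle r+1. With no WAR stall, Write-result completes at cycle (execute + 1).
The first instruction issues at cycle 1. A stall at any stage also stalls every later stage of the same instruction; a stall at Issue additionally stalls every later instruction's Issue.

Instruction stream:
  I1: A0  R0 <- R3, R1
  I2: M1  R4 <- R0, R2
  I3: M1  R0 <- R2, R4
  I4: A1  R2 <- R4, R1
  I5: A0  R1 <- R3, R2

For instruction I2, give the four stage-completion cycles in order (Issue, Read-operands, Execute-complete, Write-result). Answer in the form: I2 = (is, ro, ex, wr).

t=1  I1 dispatched to A0
t=2  I1 operands ready | I2 dispatched to M1
t=3  I1 complete
t=4  R0←I1
t=5  I2 operands ready
t=10  I2 complete
t=11  R4←I2
t=12  I3 dispatched to M1
t=13  I3 operands ready | I4 dispatched to A1
t=14  I4 operands ready | I5 dispatched to A0
t=16  I4 complete
t=17  R2←I4
t=18  I3 complete | I5 operands ready
t=19  R0←I3 | I5 complete
t=20  R1←I5

I2 = (2, 5, 10, 11)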